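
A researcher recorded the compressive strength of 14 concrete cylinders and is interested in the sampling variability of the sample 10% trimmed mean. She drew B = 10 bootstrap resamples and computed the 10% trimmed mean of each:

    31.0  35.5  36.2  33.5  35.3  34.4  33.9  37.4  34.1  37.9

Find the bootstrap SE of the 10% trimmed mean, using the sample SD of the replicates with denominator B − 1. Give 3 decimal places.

Bootstrap SE is the standard deviation of the 10 replicate 10% trimmed means.
Mean of replicates: (31.0 + 35.5 + 36.2 + 33.5 + 35.3 + 34.4 + 33.9 + 37.4 + 34.1 + 37.9) / 10 = 349.2000 / 10 = 34.9200
Sum of squared deviations: (−3.9200)² + (+0.5800)² + (+1.2800)² + (−1.4200)² + (+0.3800)² + (−0.5200)² + (−1.0200)² + (+2.4800)² + (−0.8200)² + (+2.9800)² = 36.5160
Variance = 36.5160 / 9 = 4.0573
SE* = √4.0573

SE* = 2.014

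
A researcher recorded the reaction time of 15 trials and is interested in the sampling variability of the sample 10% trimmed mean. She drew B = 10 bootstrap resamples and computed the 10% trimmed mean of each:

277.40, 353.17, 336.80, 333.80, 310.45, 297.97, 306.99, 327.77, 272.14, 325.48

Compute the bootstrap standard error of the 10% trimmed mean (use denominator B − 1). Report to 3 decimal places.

Bootstrap SE is the standard deviation of the 10 replicate 10% trimmed means.
Mean of replicates: (277.40 + 353.17 + 336.80 + 333.80 + 310.45 + 297.97 + 306.99 + 327.77 + 272.14 + 325.48) / 10 = 3141.9700 / 10 = 314.1970
Sum of squared deviations: (−36.7970)² + (+38.9730)² + (+22.6030)² + (+19.6030)² + (−3.7470)² + (−16.2270)² + (−7.2070)² + (+13.5730)² + (−42.0570)² + (+11.2830)² = 6177.7072
Variance = 6177.7072 / 9 = 686.4119
SE* = √686.4119

SE* = 26.199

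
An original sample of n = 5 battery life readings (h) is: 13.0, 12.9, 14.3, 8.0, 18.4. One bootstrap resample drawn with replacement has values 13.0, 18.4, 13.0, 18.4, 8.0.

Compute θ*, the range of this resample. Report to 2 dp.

Range = 18.4 − 8.0 = 10.40

θ* = 10.40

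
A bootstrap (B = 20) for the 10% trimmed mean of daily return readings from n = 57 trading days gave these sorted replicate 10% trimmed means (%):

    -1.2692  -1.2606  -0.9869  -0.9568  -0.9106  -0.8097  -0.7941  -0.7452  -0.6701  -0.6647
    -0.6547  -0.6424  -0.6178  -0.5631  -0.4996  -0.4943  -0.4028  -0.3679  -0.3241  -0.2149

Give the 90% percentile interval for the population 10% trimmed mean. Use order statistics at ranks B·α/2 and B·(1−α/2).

α = 0.10; lower rank = 20 × 0.050 = 1; upper rank = 20 × 0.950 = 19.
The 1st smallest replicate is -1.2692; the 19th is -0.3241.

(-1.2692, -0.3241)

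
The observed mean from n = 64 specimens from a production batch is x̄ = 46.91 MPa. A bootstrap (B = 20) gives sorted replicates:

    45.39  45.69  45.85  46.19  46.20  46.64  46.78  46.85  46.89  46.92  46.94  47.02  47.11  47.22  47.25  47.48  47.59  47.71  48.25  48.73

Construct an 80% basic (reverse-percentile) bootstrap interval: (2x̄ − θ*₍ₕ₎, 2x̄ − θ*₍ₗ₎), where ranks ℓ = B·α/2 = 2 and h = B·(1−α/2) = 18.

(46.11, 48.13)

Percentile endpoints at ranks 2 and 18: θ*₍2₎ = 45.69, θ*₍18₎ = 47.71.
Basic interval reflects these around x̄:
  lower = 2 × 46.91 − 47.71 = 46.11
  upper = 2 × 46.91 − 45.69 = 48.13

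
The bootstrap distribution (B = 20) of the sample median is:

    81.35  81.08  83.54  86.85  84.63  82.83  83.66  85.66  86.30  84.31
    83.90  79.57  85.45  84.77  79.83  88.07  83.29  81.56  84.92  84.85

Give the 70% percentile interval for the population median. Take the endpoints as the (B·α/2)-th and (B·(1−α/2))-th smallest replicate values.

(81.08, 85.66)

Sorted replicates: 79.57, 79.83, 81.08, 81.35, 81.56, 82.83, 83.29, 83.54, 83.66, 83.90, 84.31, 84.63, 84.77, 84.85, 84.92, 85.45, 85.66, 86.30, 86.85, 88.07
α = 0.30; lower rank = 20 × 0.150 = 3; upper rank = 20 × 0.850 = 17.
The 3rd smallest replicate is 81.08; the 17th is 85.66.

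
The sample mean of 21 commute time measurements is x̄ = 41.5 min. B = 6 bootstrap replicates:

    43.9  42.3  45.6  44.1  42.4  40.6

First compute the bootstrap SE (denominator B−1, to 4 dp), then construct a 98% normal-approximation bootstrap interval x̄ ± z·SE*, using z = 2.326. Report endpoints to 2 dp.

Mean of replicates = 43.1500; sum of squared deviations = 15.2550; SE* = √(15.2550/5) = 1.7467
Margin = 2.326 × 1.7467 = 4.063
Interval: 41.5 ± 4.063

(37.44, 45.56)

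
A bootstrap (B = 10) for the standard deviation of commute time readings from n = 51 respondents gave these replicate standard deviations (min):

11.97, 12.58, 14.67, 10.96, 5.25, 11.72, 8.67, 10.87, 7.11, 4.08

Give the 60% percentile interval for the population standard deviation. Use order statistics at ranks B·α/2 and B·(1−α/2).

(5.25, 11.97)

Sorted replicates: 4.08, 5.25, 7.11, 8.67, 10.87, 10.96, 11.72, 11.97, 12.58, 14.67
α = 0.40; lower rank = 10 × 0.200 = 2; upper rank = 10 × 0.800 = 8.
The 2nd smallest replicate is 5.25; the 8th is 11.97.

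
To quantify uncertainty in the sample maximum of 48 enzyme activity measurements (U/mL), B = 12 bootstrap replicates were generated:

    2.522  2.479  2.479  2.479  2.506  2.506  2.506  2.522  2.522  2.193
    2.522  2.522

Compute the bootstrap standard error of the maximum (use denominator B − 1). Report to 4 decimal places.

Bootstrap SE is the standard deviation of the 12 replicate maximums.
Mean of replicates: (2.522 + 2.479 + 2.479 + 2.479 + 2.506 + 2.506 + 2.506 + 2.522 + 2.522 + 2.193 + 2.522 + 2.522) / 12 = 29.758000 / 12 = 2.479833
Sum of squared deviations: (+0.042167)² + (−0.000833)² + (−0.000833)² + (−0.000833)² + (+0.026167)² + (+0.026167)² + (+0.026167)² + (+0.042167)² + (+0.042167)² + (−0.286833)² + (+0.042167)² + (+0.042167)² = 0.093220
Variance = 0.093220 / 11 = 0.008475
SE* = √0.008475

SE* = 0.0921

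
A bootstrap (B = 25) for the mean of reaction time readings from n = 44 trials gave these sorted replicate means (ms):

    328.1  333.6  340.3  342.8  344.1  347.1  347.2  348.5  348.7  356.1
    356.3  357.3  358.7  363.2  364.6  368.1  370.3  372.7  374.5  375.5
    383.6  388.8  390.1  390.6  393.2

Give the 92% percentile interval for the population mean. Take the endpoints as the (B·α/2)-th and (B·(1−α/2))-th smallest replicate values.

α = 0.08; lower rank = 25 × 0.040 = 1; upper rank = 25 × 0.960 = 24.
The 1st smallest replicate is 328.1; the 24th is 390.6.

(328.1, 390.6)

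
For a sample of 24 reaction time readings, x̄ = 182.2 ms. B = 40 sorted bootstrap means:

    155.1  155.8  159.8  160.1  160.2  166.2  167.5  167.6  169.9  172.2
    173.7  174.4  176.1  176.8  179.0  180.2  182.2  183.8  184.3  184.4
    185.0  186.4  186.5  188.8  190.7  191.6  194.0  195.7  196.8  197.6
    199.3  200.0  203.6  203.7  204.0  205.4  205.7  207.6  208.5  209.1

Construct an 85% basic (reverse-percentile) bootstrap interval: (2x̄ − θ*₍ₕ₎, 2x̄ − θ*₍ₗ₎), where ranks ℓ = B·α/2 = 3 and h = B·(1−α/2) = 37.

Percentile endpoints at ranks 3 and 37: θ*₍3₎ = 159.8, θ*₍37₎ = 205.7.
Basic interval reflects these around x̄:
  lower = 2 × 182.2 − 205.7 = 158.7
  upper = 2 × 182.2 − 159.8 = 204.6

(158.7, 204.6)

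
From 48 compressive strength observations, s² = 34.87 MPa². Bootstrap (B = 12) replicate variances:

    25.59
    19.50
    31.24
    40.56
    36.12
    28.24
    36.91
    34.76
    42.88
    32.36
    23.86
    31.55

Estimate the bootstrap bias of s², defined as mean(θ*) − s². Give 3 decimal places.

mean(θ*) = (25.59 + 19.50 + 31.24 + 40.56 + 36.12 + 28.24 + 36.91 + 34.76 + 42.88 + 32.36 + 23.86 + 31.55) / 12 = 31.9642
bias = 31.9642 − 34.87

bias = −2.906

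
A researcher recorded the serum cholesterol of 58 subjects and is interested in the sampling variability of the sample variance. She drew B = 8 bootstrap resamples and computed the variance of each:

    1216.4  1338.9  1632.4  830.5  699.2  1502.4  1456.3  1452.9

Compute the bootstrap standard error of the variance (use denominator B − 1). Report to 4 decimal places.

SE* = 333.8042

Bootstrap SE is the standard deviation of the 8 replicate variances.
Mean of replicates: (1216.4 + 1338.9 + 1632.4 + 830.5 + 699.2 + 1502.4 + 1456.3 + 1452.9) / 8 = 10129.00000 / 8 = 1266.12500
Sum of squared deviations: (−49.72500)² + (+72.77500)² + (+366.27500)² + (−435.62500)² + (−566.92500)² + (+236.27500)² + (+190.17500)² + (+186.77500)² = 779976.55500
Variance = 779976.55500 / 7 = 111425.22214
SE* = √111425.22214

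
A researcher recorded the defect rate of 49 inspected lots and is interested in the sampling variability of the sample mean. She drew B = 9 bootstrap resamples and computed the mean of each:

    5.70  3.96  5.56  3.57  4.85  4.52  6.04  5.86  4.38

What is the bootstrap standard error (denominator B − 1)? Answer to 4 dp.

SE* = 0.8912

Bootstrap SE is the standard deviation of the 9 replicate means.
Mean of replicates: (5.70 + 3.96 + 5.56 + 3.57 + 4.85 + 4.52 + 6.04 + 5.86 + 4.38) / 9 = 44.44000 / 9 = 4.93778
Sum of squared deviations: (+0.76222)² + (−0.97778)² + (+0.62222)² + (−1.36778)² + (−0.08778)² + (−0.41778)² + (+1.10222)² + (+0.92222)² + (−0.55778)² = 6.35376
Variance = 6.35376 / 8 = 0.79422
SE* = √0.79422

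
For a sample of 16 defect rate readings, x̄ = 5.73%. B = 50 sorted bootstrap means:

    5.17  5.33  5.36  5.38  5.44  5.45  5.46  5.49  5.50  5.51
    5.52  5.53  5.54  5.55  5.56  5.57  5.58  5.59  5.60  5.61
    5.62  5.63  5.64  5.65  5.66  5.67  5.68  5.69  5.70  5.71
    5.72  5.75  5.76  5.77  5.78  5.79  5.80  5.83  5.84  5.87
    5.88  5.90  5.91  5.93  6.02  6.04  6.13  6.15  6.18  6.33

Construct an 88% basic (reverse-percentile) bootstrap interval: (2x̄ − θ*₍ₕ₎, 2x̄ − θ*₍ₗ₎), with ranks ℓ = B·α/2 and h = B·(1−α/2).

Percentile endpoints at ranks 3 and 47: θ*₍3₎ = 5.36, θ*₍47₎ = 6.13.
Basic interval reflects these around x̄:
  lower = 2 × 5.73 − 6.13 = 5.33
  upper = 2 × 5.73 − 5.36 = 6.10

(5.33, 6.10)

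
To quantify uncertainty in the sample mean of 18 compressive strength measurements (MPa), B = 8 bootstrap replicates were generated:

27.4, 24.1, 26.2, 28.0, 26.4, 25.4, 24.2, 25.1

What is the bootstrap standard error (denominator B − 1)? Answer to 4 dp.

SE* = 1.4142

Bootstrap SE is the standard deviation of the 8 replicate means.
Mean of replicates: (27.4 + 24.1 + 26.2 + 28.0 + 26.4 + 25.4 + 24.2 + 25.1) / 8 = 206.80000 / 8 = 25.85000
Sum of squared deviations: (+1.55000)² + (−1.75000)² + (+0.35000)² + (+2.15000)² + (+0.55000)² + (−0.45000)² + (−1.65000)² + (−0.75000)² = 14.00000
Variance = 14.00000 / 7 = 2.00000
SE* = √2.00000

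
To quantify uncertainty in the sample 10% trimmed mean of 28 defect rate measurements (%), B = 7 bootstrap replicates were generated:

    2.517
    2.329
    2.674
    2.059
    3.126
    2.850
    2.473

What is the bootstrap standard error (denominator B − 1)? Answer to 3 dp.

SE* = 0.349

Bootstrap SE is the standard deviation of the 7 replicate 10% trimmed means.
Mean of replicates: (2.517 + 2.329 + 2.674 + 2.059 + 3.126 + 2.850 + 2.473) / 7 = 18.0280 / 7 = 2.5754
Sum of squared deviations: (−0.0584)² + (−0.2464)² + (+0.0986)² + (−0.5164)² + (+0.5506)² + (+0.2746)² + (−0.1024)² = 0.7296
Variance = 0.7296 / 6 = 0.1216
SE* = √0.1216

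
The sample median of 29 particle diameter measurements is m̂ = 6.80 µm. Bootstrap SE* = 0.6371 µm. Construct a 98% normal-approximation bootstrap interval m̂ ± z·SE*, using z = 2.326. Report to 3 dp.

Margin = 2.326 × 0.6371 = 1.4819
Interval: 6.80 ± 1.4819

(5.318, 8.282)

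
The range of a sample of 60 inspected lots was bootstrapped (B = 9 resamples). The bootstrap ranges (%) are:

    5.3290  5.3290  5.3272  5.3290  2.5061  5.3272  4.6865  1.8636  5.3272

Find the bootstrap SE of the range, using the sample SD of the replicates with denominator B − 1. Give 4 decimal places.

SE* = 1.3714

Bootstrap SE is the standard deviation of the 9 replicate ranges.
Mean of replicates: (5.3290 + 5.3290 + 5.3272 + 5.3290 + 2.5061 + 5.3272 + 4.6865 + 1.8636 + 5.3272) / 9 = 41.02480 / 9 = 4.55831
Sum of squared deviations: (+0.77069)² + (+0.77069)² + (+0.76889)² + (+0.77069)² + (−2.05221)² + (+0.76889)² + (+0.12819)² + (−2.69471)² + (+0.76889)² = 15.04493
Variance = 15.04493 / 8 = 1.88062
SE* = √1.88062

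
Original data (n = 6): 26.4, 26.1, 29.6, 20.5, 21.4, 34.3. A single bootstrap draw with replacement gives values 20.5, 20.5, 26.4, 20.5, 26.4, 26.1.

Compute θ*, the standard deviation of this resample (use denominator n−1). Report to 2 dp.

θ* = 3.18

Mean = 23.4000; sum of squared deviations = 50.5200
s² = 50.5200 / 5 = 10.1040
s = √10.1040 = 3.18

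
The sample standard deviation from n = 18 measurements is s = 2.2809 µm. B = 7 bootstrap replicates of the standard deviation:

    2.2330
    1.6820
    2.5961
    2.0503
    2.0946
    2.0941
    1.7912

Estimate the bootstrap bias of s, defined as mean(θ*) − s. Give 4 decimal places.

mean(θ*) = (2.2330 + 1.6820 + 2.5961 + 2.0503 + 2.0946 + 2.0941 + 1.7912) / 7 = 2.07733
bias = 2.07733 − 2.2809

bias = −0.2036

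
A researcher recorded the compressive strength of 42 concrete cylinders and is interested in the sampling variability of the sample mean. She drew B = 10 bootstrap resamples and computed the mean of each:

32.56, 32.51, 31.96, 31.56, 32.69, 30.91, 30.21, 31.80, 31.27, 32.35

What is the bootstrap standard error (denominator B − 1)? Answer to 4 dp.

SE* = 0.8067

Bootstrap SE is the standard deviation of the 10 replicate means.
Mean of replicates: (32.56 + 32.51 + 31.96 + 31.56 + 32.69 + 30.91 + 30.21 + 31.80 + 31.27 + 32.35) / 10 = 317.82000 / 10 = 31.78200
Sum of squared deviations: (+0.77800)² + (+0.72800)² + (+0.17800)² + (−0.22200)² + (+0.90800)² + (−0.87200)² + (−1.57200)² + (+0.01800)² + (−0.51200)² + (+0.56800)² = 5.85736
Variance = 5.85736 / 9 = 0.65082
SE* = √0.65082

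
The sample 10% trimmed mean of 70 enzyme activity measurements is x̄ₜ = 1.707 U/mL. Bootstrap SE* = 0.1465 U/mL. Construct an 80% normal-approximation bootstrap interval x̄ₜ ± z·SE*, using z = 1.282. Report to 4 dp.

(1.5192, 1.8948)

Margin = 1.282 × 0.1465 = 0.18781
Interval: 1.707 ± 0.18781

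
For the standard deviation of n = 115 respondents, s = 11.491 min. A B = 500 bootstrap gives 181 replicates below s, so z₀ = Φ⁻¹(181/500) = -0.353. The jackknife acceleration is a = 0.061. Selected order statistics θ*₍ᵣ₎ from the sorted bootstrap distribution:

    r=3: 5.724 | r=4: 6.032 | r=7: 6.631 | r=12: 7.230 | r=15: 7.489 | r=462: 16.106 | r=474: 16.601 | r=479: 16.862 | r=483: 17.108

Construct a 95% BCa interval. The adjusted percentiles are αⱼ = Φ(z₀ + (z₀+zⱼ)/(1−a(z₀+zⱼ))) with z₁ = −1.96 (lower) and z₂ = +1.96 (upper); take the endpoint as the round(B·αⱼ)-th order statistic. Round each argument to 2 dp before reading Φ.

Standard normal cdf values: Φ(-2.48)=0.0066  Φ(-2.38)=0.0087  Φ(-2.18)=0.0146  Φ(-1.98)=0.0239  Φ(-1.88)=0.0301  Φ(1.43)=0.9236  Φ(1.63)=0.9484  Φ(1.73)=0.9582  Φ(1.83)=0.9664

Lower: z₀ + z₁ = -0.353 + (-1.960) = -2.313; 1 − a(z₀+z₁) = 1 − (0.061)(-2.313) = 1.1411; argument = -0.353 + (-2.313)/1.1411 = -2.3800 → -2.38.
α₁ = Φ(-2.38) = 0.0087; rank = round(500 × 0.0087) = 4; θ*₍4₎ = 6.032.
Upper: z₀ + z₂ = 1.607; 1 − a(z₀+z₂) = 0.9020; argument = 1.4286 → 1.43; α₂ = 0.9236; rank = 462; θ*₍462₎ = 16.106.

(6.032, 16.106)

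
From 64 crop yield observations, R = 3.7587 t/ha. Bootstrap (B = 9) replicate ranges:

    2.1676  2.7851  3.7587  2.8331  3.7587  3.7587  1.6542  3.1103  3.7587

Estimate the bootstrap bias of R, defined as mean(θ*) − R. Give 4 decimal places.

mean(θ*) = (2.1676 + 2.7851 + 3.7587 + 2.8331 + 3.7587 + 3.7587 + 1.6542 + 3.1103 + 3.7587) / 9 = 3.06501
bias = 3.06501 − 3.7587

bias = −0.6937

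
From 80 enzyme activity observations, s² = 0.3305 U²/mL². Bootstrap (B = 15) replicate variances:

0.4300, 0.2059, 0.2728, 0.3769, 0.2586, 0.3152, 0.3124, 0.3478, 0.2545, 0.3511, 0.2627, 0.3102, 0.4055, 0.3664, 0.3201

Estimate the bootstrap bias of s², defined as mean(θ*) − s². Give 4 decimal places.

bias = −0.0112

mean(θ*) = (0.4300 + 0.2059 + 0.2728 + 0.3769 + 0.2586 + 0.3152 + 0.3124 + 0.3478 + 0.2545 + 0.3511 + 0.2627 + 0.3102 + 0.4055 + 0.3664 + 0.3201) / 15 = 0.31934
bias = 0.31934 − 0.3305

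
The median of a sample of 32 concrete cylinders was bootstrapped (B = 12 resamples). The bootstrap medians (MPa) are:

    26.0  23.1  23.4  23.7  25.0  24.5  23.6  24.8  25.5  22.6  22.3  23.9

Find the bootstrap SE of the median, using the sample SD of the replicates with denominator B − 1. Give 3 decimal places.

Bootstrap SE is the standard deviation of the 12 replicate medians.
Mean of replicates: (26.0 + 23.1 + 23.4 + 23.7 + 25.0 + 24.5 + 23.6 + 24.8 + 25.5 + 22.6 + 22.3 + 23.9) / 12 = 288.4000 / 12 = 24.0333
Sum of squared deviations: (+1.9667)² + (−0.9333)² + (−0.6333)² + (−0.3333)² + (+0.9667)² + (+0.4667)² + (−0.4333)² + (+0.7667)² + (+1.4667)² + (−1.4333)² + (−1.7333)² + (−0.1333)² = 14.4067
Variance = 14.4067 / 11 = 1.3097
SE* = √1.3097

SE* = 1.144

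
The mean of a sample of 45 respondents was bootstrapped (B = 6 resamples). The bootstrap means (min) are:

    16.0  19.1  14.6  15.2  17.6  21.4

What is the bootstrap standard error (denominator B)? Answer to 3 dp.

SE* = 2.364

Bootstrap SE is the standard deviation of the 6 replicate means.
Mean of replicates: (16.0 + 19.1 + 14.6 + 15.2 + 17.6 + 21.4) / 6 = 103.9000 / 6 = 17.3167
Sum of squared deviations: (−1.3167)² + (+1.7833)² + (−2.7167)² + (−2.1167)² + (+0.2833)² + (+4.0833)² = 33.5283
Variance = 33.5283 / 6 = 5.5881
SE* = √5.5881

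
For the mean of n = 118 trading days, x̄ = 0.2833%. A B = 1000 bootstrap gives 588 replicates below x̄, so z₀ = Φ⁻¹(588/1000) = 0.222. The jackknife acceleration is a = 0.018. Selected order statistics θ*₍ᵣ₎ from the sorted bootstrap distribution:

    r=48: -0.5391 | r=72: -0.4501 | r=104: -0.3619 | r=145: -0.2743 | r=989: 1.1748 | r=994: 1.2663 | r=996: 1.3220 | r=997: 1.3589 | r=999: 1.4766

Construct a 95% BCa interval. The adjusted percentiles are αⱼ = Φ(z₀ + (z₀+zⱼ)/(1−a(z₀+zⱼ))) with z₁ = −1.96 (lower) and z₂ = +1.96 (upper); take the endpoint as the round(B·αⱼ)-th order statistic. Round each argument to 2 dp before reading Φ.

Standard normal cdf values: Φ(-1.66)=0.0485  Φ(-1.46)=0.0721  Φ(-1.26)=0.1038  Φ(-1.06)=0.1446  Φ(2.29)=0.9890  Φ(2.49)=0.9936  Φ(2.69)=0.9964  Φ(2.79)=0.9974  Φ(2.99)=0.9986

(-0.4501, 1.2663)

Lower: z₀ + z₁ = 0.222 + (-1.960) = -1.738; 1 − a(z₀+z₁) = 1 − (0.018)(-1.738) = 1.0313; argument = 0.222 + (-1.738)/1.0313 = -1.4633 → -1.46.
α₁ = Φ(-1.46) = 0.0721; rank = round(1000 × 0.0721) = 72; θ*₍72₎ = -0.4501.
Upper: z₀ + z₂ = 2.182; 1 − a(z₀+z₂) = 0.9607; argument = 2.4932 → 2.49; α₂ = 0.9936; rank = 994; θ*₍994₎ = 1.2663.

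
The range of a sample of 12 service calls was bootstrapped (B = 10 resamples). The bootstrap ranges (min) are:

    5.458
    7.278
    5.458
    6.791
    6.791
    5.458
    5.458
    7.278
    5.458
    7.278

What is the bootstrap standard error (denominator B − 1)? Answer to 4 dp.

SE* = 0.8748

Bootstrap SE is the standard deviation of the 10 replicate ranges.
Mean of replicates: (5.458 + 7.278 + 5.458 + 6.791 + 6.791 + 5.458 + 5.458 + 7.278 + 5.458 + 7.278) / 10 = 62.70600 / 10 = 6.27060
Sum of squared deviations: (−0.81260)² + (+1.00740)² + (−0.81260)² + (+0.52040)² + (+0.52040)² + (−0.81260)² + (−0.81260)² + (+1.00740)² + (−0.81260)² + (+1.00740)² = 6.88779
Variance = 6.88779 / 9 = 0.76531
SE* = √0.76531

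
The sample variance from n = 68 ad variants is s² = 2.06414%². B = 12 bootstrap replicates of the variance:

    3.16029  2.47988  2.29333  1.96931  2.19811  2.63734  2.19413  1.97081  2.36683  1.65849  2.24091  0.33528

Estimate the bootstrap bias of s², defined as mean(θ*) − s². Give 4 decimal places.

mean(θ*) = (3.16029 + 2.47988 + 2.29333 + 1.96931 + 2.19811 + 2.63734 + 2.19413 + 1.97081 + 2.36683 + 1.65849 + 2.24091 + 0.33528) / 12 = 2.125392
bias = 2.125392 − 2.06414

bias = +0.0613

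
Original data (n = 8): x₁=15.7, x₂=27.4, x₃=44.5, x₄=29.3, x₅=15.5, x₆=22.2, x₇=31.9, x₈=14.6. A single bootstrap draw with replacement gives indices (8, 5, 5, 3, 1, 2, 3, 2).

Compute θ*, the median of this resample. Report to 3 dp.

θ* = 21.550

Resample values: 14.6, 15.5, 15.5, 44.5, 15.7, 27.4, 44.5, 27.4.
Sorted: 14.6, 15.5, 15.5, 15.7, 27.4, 27.4, 44.5, 44.5
Median = average of the two middle values = 21.550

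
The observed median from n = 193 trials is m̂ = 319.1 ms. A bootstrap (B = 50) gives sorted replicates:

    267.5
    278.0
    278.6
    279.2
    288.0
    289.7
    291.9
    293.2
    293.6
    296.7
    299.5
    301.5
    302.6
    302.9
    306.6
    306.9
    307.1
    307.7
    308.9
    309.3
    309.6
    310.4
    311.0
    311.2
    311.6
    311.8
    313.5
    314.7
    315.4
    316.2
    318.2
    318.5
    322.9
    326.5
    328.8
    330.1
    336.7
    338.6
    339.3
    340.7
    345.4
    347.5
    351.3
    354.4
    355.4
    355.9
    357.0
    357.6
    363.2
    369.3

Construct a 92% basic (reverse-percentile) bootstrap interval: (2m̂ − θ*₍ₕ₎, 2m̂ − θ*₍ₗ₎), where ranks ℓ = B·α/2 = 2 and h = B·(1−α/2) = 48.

Percentile endpoints at ranks 2 and 48: θ*₍2₎ = 278.0, θ*₍48₎ = 357.6.
Basic interval reflects these around m̂:
  lower = 2 × 319.1 − 357.6 = 280.6
  upper = 2 × 319.1 − 278.0 = 360.2

(280.6, 360.2)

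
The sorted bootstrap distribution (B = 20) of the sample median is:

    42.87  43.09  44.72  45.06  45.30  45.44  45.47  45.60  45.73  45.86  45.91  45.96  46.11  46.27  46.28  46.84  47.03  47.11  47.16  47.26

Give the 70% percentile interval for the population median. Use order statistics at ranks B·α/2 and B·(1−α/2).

(44.72, 47.03)

α = 0.30; lower rank = 20 × 0.150 = 3; upper rank = 20 × 0.850 = 17.
The 3rd smallest replicate is 44.72; the 17th is 47.03.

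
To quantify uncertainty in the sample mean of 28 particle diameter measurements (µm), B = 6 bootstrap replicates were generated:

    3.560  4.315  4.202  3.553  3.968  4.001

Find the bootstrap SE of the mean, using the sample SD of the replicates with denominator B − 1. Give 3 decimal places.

SE* = 0.319

Bootstrap SE is the standard deviation of the 6 replicate means.
Mean of replicates: (3.560 + 4.315 + 4.202 + 3.553 + 3.968 + 4.001) / 6 = 23.5990 / 6 = 3.9332
Sum of squared deviations: (−0.3732)² + (+0.3818)² + (+0.2688)² + (−0.3802)² + (+0.0348)² + (+0.0678)² = 0.5077
Variance = 0.5077 / 5 = 0.1015
SE* = √0.1015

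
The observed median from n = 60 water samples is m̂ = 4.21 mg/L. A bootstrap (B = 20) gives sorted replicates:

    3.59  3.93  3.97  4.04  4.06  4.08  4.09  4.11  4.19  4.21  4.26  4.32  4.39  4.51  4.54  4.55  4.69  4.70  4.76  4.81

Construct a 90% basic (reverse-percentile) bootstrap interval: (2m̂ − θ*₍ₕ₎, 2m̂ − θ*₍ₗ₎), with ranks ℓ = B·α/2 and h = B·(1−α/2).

Percentile endpoints at ranks 1 and 19: θ*₍1₎ = 3.59, θ*₍19₎ = 4.76.
Basic interval reflects these around m̂:
  lower = 2 × 4.21 − 4.76 = 3.66
  upper = 2 × 4.21 − 3.59 = 4.83

(3.66, 4.83)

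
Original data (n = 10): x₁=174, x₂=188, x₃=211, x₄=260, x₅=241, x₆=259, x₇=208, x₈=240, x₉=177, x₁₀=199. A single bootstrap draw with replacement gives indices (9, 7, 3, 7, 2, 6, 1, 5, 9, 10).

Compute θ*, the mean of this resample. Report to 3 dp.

θ* = 204.200

Resample values: 177, 208, 211, 208, 188, 259, 174, 241, 177, 199.
Mean = (177 + 208 + 211 + 208 + 188 + 259 + 174 + 241 + 177 + 199) / 10 = 2042.0 / 10 = 204.200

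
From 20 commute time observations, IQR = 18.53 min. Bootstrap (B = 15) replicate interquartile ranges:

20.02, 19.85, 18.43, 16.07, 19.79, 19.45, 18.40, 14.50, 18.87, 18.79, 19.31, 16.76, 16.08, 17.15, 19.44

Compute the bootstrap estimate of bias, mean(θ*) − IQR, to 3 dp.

bias = −0.336

mean(θ*) = (20.02 + 19.85 + 18.43 + 16.07 + 19.79 + 19.45 + 18.40 + 14.50 + 18.87 + 18.79 + 19.31 + 16.76 + 16.08 + 17.15 + 19.44) / 15 = 18.1940
bias = 18.1940 − 18.53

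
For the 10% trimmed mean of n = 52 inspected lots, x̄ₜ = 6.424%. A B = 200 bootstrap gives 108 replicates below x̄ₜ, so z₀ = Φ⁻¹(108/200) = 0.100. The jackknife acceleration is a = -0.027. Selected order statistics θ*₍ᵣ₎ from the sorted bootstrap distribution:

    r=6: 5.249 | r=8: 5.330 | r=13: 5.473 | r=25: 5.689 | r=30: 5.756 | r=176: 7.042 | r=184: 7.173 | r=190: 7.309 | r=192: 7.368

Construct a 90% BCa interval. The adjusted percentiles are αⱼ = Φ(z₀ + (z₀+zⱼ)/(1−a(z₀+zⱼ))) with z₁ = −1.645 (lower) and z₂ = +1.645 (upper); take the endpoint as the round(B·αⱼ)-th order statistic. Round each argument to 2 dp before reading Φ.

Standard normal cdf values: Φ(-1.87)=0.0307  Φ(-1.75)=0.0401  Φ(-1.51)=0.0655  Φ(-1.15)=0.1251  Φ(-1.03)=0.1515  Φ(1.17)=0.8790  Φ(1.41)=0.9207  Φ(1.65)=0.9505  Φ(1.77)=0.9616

(5.473, 7.368)

Lower: z₀ + z₁ = 0.100 + (-1.645) = -1.545; 1 − a(z₀+z₁) = 1 − (-0.027)(-1.545) = 0.9583; argument = 0.100 + (-1.545)/0.9583 = -1.5123 → -1.51.
α₁ = Φ(-1.51) = 0.0655; rank = round(200 × 0.0655) = 13; θ*₍13₎ = 5.473.
Upper: z₀ + z₂ = 1.745; 1 − a(z₀+z₂) = 1.0471; argument = 1.7665 → 1.77; α₂ = 0.9616; rank = 192; θ*₍192₎ = 7.368.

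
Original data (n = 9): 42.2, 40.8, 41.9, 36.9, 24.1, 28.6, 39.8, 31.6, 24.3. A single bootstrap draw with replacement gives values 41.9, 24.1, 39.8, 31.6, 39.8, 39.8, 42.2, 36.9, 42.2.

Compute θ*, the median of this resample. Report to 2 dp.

θ* = 39.80

Sorted: 24.1, 31.6, 36.9, 39.8, 39.8, 39.8, 41.9, 42.2, 42.2
Median = middle value = 39.80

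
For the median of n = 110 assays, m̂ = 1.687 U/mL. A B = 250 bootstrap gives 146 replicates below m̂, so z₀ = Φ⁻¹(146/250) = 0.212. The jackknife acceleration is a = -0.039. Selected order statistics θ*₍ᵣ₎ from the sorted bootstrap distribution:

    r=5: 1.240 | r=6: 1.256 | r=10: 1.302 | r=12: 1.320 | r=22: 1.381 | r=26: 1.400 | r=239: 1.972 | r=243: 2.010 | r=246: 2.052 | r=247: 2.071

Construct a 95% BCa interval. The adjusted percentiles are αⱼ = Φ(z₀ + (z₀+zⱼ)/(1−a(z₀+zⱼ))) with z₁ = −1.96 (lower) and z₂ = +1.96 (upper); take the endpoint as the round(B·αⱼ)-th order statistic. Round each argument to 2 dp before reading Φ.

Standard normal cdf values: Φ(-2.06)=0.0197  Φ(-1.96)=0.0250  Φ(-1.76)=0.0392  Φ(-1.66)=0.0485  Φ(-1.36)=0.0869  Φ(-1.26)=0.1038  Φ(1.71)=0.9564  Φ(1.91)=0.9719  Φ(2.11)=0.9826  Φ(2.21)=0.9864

(1.320, 2.071)

Lower: z₀ + z₁ = 0.212 + (-1.960) = -1.748; 1 − a(z₀+z₁) = 1 − (-0.039)(-1.748) = 0.9318; argument = 0.212 + (-1.748)/0.9318 = -1.6639 → -1.66.
α₁ = Φ(-1.66) = 0.0485; rank = round(250 × 0.0485) = 12; θ*₍12₎ = 1.320.
Upper: z₀ + z₂ = 2.172; 1 − a(z₀+z₂) = 1.0847; argument = 2.2144 → 2.21; α₂ = 0.9864; rank = 247; θ*₍247₎ = 2.071.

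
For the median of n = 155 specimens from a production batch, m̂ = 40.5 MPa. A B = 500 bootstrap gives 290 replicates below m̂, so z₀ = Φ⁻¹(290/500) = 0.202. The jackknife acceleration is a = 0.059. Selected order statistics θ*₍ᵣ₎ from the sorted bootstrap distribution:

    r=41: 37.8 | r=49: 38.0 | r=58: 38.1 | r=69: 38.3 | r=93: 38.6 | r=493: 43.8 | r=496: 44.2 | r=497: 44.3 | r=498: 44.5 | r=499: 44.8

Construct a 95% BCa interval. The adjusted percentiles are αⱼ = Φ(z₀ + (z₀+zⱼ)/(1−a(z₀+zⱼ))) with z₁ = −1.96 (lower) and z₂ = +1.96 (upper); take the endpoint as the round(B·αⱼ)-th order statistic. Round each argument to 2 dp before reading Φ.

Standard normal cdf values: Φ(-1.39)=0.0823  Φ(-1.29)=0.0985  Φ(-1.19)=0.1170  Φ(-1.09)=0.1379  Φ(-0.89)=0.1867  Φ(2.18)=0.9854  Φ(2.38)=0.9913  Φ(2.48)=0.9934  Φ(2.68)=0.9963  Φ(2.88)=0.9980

Lower: z₀ + z₁ = 0.202 + (-1.960) = -1.758; 1 − a(z₀+z₁) = 1 − (0.059)(-1.758) = 1.1037; argument = 0.202 + (-1.758)/1.1037 = -1.3908 → -1.39.
α₁ = Φ(-1.39) = 0.0823; rank = round(500 × 0.0823) = 41; θ*₍41₎ = 37.8.
Upper: z₀ + z₂ = 2.162; 1 − a(z₀+z₂) = 0.8724; argument = 2.6801 → 2.68; α₂ = 0.9963; rank = 498; θ*₍498₎ = 44.5.

(37.8, 44.5)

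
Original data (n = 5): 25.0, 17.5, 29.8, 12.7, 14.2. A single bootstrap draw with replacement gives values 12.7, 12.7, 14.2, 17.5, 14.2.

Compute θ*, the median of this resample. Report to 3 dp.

θ* = 14.200

Sorted: 12.7, 12.7, 14.2, 14.2, 17.5
Median = middle value = 14.200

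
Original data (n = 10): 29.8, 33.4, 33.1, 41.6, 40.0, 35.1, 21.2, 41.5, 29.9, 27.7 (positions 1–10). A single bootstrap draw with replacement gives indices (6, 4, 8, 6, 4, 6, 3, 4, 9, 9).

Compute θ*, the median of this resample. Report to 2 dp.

Resample values: 35.1, 41.6, 41.5, 35.1, 41.6, 35.1, 33.1, 41.6, 29.9, 29.9.
Sorted: 29.9, 29.9, 33.1, 35.1, 35.1, 35.1, 41.5, 41.6, 41.6, 41.6
Median = average of the two middle values = 35.10

θ* = 35.10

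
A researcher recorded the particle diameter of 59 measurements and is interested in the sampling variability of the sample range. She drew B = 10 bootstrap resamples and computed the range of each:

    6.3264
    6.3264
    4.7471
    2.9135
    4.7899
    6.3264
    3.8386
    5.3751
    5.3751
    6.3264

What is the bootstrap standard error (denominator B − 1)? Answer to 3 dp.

Bootstrap SE is the standard deviation of the 10 replicate ranges.
Mean of replicates: (6.3264 + 6.3264 + 4.7471 + 2.9135 + 4.7899 + 6.3264 + 3.8386 + 5.3751 + 5.3751 + 6.3264) / 10 = 52.34490 / 10 = 5.23449
Sum of squared deviations: (+1.09191)² + (+1.09191)² + (−0.48739)² + (−2.32099)² + (−0.44459)² + (+1.09191)² + (−1.39589)² + (+0.14061)² + (+0.14061)² + (+1.09191)² = 12.57932
Variance = 12.57932 / 9 = 1.39770
SE* = √1.39770

SE* = 1.182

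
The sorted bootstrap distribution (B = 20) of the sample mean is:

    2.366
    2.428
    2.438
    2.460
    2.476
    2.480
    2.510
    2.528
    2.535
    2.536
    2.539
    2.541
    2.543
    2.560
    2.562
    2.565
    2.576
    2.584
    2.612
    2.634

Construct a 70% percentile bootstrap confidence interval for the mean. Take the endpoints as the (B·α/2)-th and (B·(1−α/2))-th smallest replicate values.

α = 0.30; lower rank = 20 × 0.150 = 3; upper rank = 20 × 0.850 = 17.
The 3rd smallest replicate is 2.438; the 17th is 2.576.

(2.438, 2.576)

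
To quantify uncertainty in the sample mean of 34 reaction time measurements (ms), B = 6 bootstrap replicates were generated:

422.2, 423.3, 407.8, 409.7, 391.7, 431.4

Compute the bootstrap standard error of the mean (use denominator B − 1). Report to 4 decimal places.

SE* = 14.2125

Bootstrap SE is the standard deviation of the 6 replicate means.
Mean of replicates: (422.2 + 423.3 + 407.8 + 409.7 + 391.7 + 431.4) / 6 = 2486.10000 / 6 = 414.35000
Sum of squared deviations: (+7.85000)² + (+8.95000)² + (−6.55000)² + (−4.65000)² + (−22.65000)² + (+17.05000)² = 1009.97500
Variance = 1009.97500 / 5 = 201.99500
SE* = √201.99500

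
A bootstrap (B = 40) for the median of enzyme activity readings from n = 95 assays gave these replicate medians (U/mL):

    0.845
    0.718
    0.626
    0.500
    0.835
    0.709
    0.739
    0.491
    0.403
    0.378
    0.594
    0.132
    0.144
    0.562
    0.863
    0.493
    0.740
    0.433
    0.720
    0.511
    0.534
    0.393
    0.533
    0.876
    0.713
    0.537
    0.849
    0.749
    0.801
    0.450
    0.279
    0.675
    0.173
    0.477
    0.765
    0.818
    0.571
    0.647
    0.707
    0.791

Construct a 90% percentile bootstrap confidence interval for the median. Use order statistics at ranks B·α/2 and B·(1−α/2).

Sorted replicates: 0.132, 0.144, 0.173, 0.279, 0.378, 0.393, 0.403, 0.433, 0.450, 0.477, 0.491, 0.493, 0.500, 0.511, 0.533, 0.534, 0.537, 0.562, 0.571, 0.594, 0.626, 0.647, 0.675, 0.707, 0.709, 0.713, 0.718, 0.720, 0.739, 0.740, 0.749, 0.765, 0.791, 0.801, 0.818, 0.835, 0.845, 0.849, 0.863, 0.876
α = 0.10; lower rank = 40 × 0.050 = 2; upper rank = 40 × 0.950 = 38.
The 2nd smallest replicate is 0.144; the 38th is 0.849.

(0.144, 0.849)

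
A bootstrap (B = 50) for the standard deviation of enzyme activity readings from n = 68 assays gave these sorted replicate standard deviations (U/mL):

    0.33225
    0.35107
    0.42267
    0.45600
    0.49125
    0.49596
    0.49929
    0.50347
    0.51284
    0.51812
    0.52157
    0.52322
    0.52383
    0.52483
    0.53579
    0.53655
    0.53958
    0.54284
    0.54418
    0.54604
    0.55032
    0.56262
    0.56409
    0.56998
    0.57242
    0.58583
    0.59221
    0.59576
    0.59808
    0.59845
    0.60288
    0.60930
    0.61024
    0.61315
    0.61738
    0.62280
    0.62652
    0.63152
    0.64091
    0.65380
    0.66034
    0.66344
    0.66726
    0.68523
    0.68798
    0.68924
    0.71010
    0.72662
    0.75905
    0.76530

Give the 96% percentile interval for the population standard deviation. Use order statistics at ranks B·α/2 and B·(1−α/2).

α = 0.04; lower rank = 50 × 0.020 = 1; upper rank = 50 × 0.980 = 49.
The 1st smallest replicate is 0.33225; the 49th is 0.75905.

(0.33225, 0.75905)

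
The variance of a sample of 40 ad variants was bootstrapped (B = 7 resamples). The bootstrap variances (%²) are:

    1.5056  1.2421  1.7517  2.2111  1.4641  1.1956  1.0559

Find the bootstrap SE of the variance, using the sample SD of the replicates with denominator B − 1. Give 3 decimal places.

SE* = 0.393

Bootstrap SE is the standard deviation of the 7 replicate variances.
Mean of replicates: (1.5056 + 1.2421 + 1.7517 + 2.2111 + 1.4641 + 1.1956 + 1.0559) / 7 = 10.42610 / 7 = 1.48944
Sum of squared deviations: (+0.01616)² + (−0.24734)² + (+0.26226)² + (+0.72166)² + (−0.02534)² + (−0.29384)² + (−0.43354)² = 0.92595
Variance = 0.92595 / 6 = 0.15433
SE* = √0.15433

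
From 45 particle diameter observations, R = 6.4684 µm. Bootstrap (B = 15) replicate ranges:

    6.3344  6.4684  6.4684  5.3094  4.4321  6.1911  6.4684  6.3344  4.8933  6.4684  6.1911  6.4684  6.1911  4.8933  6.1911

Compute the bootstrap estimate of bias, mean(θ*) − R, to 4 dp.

mean(θ*) = (6.3344 + 6.4684 + 6.4684 + 5.3094 + 4.4321 + 6.1911 + 6.4684 + 6.3344 + 4.8933 + 6.4684 + 6.1911 + 6.4684 + 6.1911 + 4.8933 + 6.1911) / 15 = 5.953553
bias = 5.953553 − 6.4684

bias = −0.5148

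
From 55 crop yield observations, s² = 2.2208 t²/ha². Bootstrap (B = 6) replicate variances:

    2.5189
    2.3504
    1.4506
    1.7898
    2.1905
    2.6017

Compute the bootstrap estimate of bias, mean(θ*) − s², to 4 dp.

mean(θ*) = (2.5189 + 2.3504 + 1.4506 + 1.7898 + 2.1905 + 2.6017) / 6 = 2.15032
bias = 2.15032 − 2.2208

bias = −0.0705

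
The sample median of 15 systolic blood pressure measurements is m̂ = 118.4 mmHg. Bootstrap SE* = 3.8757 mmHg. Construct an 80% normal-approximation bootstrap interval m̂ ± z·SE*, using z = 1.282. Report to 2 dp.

(113.43, 123.37)

Margin = 1.282 × 3.8757 = 4.969
Interval: 118.4 ± 4.969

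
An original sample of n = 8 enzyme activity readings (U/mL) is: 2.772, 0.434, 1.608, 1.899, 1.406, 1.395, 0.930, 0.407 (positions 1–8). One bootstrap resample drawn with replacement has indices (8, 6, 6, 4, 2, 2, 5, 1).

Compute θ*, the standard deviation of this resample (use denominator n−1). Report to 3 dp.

θ* = 0.832

Resample values: 0.407, 1.395, 1.395, 1.899, 0.434, 0.434, 1.406, 2.772.
Mean = 1.2677; sum of squared deviations = 4.8439
s² = 4.8439 / 7 = 0.6920
s = √0.6920 = 0.832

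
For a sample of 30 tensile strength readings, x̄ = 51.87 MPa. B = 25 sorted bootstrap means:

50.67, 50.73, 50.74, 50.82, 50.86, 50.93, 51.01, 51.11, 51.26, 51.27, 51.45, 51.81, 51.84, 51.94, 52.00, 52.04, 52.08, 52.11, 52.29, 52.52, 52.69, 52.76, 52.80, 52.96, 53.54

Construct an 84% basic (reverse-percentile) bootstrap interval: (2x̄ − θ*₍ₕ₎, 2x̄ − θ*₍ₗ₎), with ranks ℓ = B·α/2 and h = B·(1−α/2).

(50.94, 53.01)

Percentile endpoints at ranks 2 and 23: θ*₍2₎ = 50.73, θ*₍23₎ = 52.80.
Basic interval reflects these around x̄:
  lower = 2 × 51.87 − 52.80 = 50.94
  upper = 2 × 51.87 − 50.73 = 53.01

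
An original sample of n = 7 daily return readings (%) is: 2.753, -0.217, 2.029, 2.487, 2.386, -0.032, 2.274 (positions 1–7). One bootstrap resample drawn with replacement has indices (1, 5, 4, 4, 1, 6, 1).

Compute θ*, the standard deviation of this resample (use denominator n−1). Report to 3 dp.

Resample values: 2.753, 2.386, 2.487, 2.487, 2.753, -0.032, 2.753.
Mean = 2.2267; sum of squared deviations = 6.0936
s² = 6.0936 / 6 = 1.0156
s = √1.0156 = 1.008

θ* = 1.008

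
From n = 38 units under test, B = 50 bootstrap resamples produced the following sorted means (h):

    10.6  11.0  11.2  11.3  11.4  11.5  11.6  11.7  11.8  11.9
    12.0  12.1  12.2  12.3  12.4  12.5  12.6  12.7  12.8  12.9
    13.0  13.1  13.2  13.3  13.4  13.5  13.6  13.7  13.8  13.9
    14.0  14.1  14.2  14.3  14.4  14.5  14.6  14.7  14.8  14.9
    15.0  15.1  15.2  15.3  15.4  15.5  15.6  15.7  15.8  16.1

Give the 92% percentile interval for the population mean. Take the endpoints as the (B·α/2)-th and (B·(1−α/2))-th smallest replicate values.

(11.0, 15.7)

α = 0.08; lower rank = 50 × 0.040 = 2; upper rank = 50 × 0.960 = 48.
The 2nd smallest replicate is 11.0; the 48th is 15.7.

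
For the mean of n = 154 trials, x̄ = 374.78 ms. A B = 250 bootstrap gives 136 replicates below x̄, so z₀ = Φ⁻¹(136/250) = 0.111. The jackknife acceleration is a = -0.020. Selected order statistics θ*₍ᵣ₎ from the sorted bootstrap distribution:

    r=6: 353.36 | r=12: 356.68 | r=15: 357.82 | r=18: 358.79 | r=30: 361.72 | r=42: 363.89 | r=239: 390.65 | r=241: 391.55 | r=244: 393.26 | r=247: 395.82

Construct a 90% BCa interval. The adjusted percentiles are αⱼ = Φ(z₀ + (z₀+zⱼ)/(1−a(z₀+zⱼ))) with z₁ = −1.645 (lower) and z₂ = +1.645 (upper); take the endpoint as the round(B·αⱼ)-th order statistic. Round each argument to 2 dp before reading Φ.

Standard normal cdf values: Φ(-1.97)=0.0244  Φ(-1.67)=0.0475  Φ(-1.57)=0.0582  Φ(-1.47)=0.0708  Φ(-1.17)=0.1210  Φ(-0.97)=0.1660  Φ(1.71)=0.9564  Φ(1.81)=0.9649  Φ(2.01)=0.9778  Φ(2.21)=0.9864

(358.79, 391.55)

Lower: z₀ + z₁ = 0.111 + (-1.645) = -1.534; 1 − a(z₀+z₁) = 1 − (-0.020)(-1.534) = 0.9693; argument = 0.111 + (-1.534)/0.9693 = -1.4716 → -1.47.
α₁ = Φ(-1.47) = 0.0708; rank = round(250 × 0.0708) = 18; θ*₍18₎ = 358.79.
Upper: z₀ + z₂ = 1.756; 1 − a(z₀+z₂) = 1.0351; argument = 1.8074 → 1.81; α₂ = 0.9649; rank = 241; θ*₍241₎ = 391.55.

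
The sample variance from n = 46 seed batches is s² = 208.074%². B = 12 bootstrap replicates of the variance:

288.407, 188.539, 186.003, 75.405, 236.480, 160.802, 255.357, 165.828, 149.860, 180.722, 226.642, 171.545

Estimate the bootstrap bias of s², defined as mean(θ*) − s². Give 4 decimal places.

bias = −17.6082

mean(θ*) = (288.407 + 188.539 + 186.003 + 75.405 + 236.480 + 160.802 + 255.357 + 165.828 + 149.860 + 180.722 + 226.642 + 171.545) / 12 = 190.46583
bias = 190.46583 − 208.074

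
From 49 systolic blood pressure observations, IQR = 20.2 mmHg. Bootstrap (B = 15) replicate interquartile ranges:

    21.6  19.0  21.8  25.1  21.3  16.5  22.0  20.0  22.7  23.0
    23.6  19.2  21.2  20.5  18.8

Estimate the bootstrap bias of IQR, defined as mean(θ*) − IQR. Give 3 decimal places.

mean(θ*) = (21.6 + 19.0 + 21.8 + 25.1 + 21.3 + 16.5 + 22.0 + 20.0 + 22.7 + 23.0 + 23.6 + 19.2 + 21.2 + 20.5 + 18.8) / 15 = 21.0867
bias = 21.0867 − 20.2

bias = +0.887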